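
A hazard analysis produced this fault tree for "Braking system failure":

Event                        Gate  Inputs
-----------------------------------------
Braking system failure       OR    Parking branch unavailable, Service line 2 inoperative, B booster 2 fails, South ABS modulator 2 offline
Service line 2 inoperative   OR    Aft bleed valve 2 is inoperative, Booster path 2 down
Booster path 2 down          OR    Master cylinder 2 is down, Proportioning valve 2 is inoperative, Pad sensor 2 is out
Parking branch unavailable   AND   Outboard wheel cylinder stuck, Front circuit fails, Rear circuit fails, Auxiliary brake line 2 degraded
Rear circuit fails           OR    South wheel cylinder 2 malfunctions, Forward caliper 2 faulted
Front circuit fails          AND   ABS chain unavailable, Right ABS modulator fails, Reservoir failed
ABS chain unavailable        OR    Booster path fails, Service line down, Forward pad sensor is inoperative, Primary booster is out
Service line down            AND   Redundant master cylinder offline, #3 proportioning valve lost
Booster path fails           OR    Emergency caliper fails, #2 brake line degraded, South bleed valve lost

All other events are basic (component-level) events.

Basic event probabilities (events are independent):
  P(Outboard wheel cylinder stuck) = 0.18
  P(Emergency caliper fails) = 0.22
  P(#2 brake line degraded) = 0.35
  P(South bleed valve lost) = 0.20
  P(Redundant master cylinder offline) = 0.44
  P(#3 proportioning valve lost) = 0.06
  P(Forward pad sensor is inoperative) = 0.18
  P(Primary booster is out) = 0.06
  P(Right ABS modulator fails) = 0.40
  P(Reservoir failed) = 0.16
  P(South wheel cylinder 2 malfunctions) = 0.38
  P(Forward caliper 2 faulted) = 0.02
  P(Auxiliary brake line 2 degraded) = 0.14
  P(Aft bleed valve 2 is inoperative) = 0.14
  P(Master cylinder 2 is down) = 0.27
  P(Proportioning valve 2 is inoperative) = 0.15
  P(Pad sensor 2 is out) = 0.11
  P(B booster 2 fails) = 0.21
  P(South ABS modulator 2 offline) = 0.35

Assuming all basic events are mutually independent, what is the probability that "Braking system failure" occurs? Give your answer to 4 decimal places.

P(Booster path fails) [OR] = 1 − (1−0.22) × (1−0.35) × (1−0.20) = 0.594400
P(Service line down) [AND] = 0.44 × 0.06 = 0.026400
P(ABS chain unavailable) [OR] = 1 − (1−0.594400) × (1−0.026400) × (1−0.18) × (1−0.06) = 0.695617
P(Front circuit fails) [AND] = 0.695617 × 0.40 × 0.16 = 0.044519
P(Rear circuit fails) [OR] = 1 − (1−0.38) × (1−0.02) = 0.392400
P(Parking branch unavailable) [AND] = 0.18 × 0.044519 × 0.392400 × 0.14 = 0.000440
P(Booster path 2 down) [OR] = 1 − (1−0.27) × (1−0.15) × (1−0.11) = 0.447755
P(Service line 2 inoperative) [OR] = 1 − (1−0.14) × (1−0.447755) = 0.525069
P(Braking system failure) [OR] = 1 − (1−0.000440) × (1−0.525069) × (1−0.21) × (1−0.35) = 0.756230
Rounded to 4 decimal places: P(Braking system failure) ≈ 0.7562.

0.7562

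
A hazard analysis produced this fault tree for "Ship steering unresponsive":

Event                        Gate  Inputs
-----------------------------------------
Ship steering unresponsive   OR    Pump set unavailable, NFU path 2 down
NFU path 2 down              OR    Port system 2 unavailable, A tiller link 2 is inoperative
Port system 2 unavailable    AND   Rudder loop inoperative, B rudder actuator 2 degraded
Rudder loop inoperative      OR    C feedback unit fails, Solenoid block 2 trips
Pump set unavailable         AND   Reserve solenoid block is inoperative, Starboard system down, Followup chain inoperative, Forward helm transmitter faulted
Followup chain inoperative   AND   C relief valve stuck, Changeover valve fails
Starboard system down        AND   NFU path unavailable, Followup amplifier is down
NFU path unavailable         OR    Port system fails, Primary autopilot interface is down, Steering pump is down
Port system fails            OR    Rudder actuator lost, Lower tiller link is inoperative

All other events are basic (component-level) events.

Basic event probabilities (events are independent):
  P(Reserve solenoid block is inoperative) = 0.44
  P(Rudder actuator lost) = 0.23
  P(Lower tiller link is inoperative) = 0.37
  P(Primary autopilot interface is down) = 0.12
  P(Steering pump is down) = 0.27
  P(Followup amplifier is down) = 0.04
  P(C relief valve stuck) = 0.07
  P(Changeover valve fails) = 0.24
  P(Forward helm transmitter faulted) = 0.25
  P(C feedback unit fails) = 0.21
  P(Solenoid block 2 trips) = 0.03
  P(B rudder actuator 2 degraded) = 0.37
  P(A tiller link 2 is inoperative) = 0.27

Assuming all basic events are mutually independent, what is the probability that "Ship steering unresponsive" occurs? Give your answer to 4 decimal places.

0.3332

P(Port system fails) [OR] = 1 − (1−0.23) × (1−0.37) = 0.514900
P(NFU path unavailable) [OR] = 1 − (1−0.514900) × (1−0.12) × (1−0.27) = 0.688372
P(Starboard system down) [AND] = 0.688372 × 0.04 = 0.027535
P(Followup chain inoperative) [AND] = 0.07 × 0.24 = 0.016800
P(Pump set unavailable) [AND] = 0.44 × 0.027535 × 0.016800 × 0.25 = 0.000051
P(Rudder loop inoperative) [OR] = 1 − (1−0.21) × (1−0.03) = 0.233700
P(Port system 2 unavailable) [AND] = 0.233700 × 0.37 = 0.086469
P(NFU path 2 down) [OR] = 1 − (1−0.086469) × (1−0.27) = 0.333122
P(Ship steering unresponsive) [OR] = 1 − (1−0.000051) × (1−0.333122) = 0.333156
Rounded to 4 decimal places: P(Ship steering unresponsive) ≈ 0.3332.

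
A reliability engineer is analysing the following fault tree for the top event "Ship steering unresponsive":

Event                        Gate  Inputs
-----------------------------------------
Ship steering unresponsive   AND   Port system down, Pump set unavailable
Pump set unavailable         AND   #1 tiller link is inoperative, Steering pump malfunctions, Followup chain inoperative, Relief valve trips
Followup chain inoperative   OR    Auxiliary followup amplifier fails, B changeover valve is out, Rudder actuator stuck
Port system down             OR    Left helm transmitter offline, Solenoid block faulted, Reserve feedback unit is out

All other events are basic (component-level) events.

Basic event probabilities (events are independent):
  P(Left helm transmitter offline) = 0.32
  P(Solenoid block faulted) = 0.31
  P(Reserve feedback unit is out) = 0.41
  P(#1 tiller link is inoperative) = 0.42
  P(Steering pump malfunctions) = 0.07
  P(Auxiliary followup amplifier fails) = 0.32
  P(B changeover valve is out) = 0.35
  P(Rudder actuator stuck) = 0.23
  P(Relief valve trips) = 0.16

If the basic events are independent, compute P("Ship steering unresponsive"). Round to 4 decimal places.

0.0022

P(Port system down) [OR] = 1 − (1−0.32) × (1−0.31) × (1−0.41) = 0.723172
P(Followup chain inoperative) [OR] = 1 − (1−0.32) × (1−0.35) × (1−0.23) = 0.659660
P(Pump set unavailable) [AND] = 0.42 × 0.07 × 0.659660 × 0.16 = 0.003103
P(Ship steering unresponsive) [AND] = 0.723172 × 0.003103 = 0.002244
Rounded to 4 decimal places: P(Ship steering unresponsive) ≈ 0.0022.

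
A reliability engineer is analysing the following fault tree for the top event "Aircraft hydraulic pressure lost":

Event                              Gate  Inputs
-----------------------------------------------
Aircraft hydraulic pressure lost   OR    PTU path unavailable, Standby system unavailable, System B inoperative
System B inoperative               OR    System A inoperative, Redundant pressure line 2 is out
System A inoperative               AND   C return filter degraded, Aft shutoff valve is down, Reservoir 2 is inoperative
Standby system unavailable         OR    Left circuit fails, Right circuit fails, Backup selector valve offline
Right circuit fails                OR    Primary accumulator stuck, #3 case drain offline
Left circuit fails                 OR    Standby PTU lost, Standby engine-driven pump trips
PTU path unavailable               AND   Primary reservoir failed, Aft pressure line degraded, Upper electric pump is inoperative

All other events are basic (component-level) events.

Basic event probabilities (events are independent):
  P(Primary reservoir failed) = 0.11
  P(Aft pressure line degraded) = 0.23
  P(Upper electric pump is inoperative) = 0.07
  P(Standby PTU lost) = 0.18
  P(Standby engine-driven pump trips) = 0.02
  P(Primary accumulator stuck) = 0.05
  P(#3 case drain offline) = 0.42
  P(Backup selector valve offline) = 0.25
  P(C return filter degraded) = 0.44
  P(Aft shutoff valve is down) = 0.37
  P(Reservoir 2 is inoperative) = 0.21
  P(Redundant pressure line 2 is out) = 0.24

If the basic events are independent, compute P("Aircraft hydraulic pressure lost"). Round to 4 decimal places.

0.7567

P(PTU path unavailable) [AND] = 0.11 × 0.23 × 0.07 = 0.001771
P(Left circuit fails) [OR] = 1 − (1−0.18) × (1−0.02) = 0.196400
P(Right circuit fails) [OR] = 1 − (1−0.05) × (1−0.42) = 0.449000
P(Standby system unavailable) [OR] = 1 − (1−0.196400) × (1−0.449000) × (1−0.25) = 0.667912
P(System A inoperative) [AND] = 0.44 × 0.37 × 0.21 = 0.034188
P(System B inoperative) [OR] = 1 − (1−0.034188) × (1−0.24) = 0.265983
P(Aircraft hydraulic pressure lost) [OR] = 1 − (1−0.001771) × (1−0.667912) × (1−0.265983) = 0.756673
Rounded to 4 decimal places: P(Aircraft hydraulic pressure lost) ≈ 0.7567.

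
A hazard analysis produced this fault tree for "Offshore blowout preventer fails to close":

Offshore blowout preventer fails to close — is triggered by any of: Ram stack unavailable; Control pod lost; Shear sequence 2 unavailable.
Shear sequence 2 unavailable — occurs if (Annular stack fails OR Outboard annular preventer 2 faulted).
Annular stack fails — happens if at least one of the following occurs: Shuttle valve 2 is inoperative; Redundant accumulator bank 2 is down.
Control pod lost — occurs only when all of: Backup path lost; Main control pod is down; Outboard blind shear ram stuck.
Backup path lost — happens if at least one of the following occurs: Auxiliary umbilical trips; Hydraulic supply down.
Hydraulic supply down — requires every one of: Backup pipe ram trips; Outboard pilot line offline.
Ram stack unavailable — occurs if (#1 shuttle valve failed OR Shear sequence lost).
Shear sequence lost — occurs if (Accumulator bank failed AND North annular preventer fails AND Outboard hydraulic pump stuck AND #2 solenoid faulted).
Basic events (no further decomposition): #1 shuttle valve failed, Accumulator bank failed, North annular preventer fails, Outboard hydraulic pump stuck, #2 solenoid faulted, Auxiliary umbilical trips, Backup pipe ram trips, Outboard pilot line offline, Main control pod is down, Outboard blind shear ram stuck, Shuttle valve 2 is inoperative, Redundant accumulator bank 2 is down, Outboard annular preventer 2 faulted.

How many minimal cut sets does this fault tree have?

7

Shear sequence lost [AND]: one cut set from each child combined → 1 × 1 × 1 × 1 = 1 cut set(s).
Ram stack unavailable [OR]: union of children's cut sets → 2 cut set(s).
Hydraulic supply down [AND]: one cut set from each child combined → 1 × 1 = 1 cut set(s).
Backup path lost [OR]: union of children's cut sets → 2 cut set(s).
Control pod lost [AND]: one cut set from each child combined → 2 × 1 × 1 = 2 cut set(s).
Annular stack fails [OR]: union of children's cut sets → 2 cut set(s).
Shear sequence 2 unavailable [OR]: union of children's cut sets → 3 cut set(s).
Offshore blowout preventer fails to close [OR]: union of children's cut sets → 7 cut set(s).
Minimal cut sets: {#1 shuttle valve failed}; {#2 solenoid faulted, Accumulator bank failed, North annular preventer fails, Outboard hydraulic pump stuck}; {Auxiliary umbilical trips, Main control pod is down, Outboard blind shear ram stuck}; {Backup pipe ram trips, Main control pod is down, Outboard blind shear ram stuck, Outboard pilot line offline}; {Shuttle valve 2 is inoperative}; {Redundant accumulator bank 2 is down}; {Outboard annular preventer 2 faulted}.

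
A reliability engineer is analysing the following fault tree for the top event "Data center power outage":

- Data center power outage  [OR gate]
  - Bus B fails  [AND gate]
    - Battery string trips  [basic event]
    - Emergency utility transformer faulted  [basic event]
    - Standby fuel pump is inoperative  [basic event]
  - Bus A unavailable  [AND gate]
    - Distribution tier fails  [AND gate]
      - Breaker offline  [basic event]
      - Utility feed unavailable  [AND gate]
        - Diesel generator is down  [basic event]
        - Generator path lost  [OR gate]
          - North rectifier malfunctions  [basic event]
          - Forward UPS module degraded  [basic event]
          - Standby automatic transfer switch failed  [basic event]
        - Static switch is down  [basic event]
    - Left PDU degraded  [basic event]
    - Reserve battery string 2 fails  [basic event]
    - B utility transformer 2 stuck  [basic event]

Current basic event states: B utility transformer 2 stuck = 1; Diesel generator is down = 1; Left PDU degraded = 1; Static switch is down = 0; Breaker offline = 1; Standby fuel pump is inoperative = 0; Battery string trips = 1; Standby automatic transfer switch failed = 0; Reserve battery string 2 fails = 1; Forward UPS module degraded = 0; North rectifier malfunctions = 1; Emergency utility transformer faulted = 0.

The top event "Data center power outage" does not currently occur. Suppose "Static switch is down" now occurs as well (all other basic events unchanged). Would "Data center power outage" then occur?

Yes

Counterfactual: set "Static switch is down" to occurred.
Bus B fails [AND]: Battery string trips=occurs, Emergency utility transformer faulted=not, Standby fuel pump is inoperative=not → not all inputs occur → does not occur.
Generator path lost [OR]: North rectifier malfunctions=occurs, Forward UPS module degraded=not, Standby automatic transfer switch failed=not → at least one input occurs → occurs.
Utility feed unavailable [AND]: Diesel generator is down=occurs, Generator path lost=occurs, Static switch is down=occurs → all inputs occur → occurs.
Distribution tier fails [AND]: Breaker offline=occurs, Utility feed unavailable=occurs → all inputs occur → occurs.
Bus A unavailable [AND]: Distribution tier fails=occurs, Left PDU degraded=occurs, Reserve battery string 2 fails=occurs, B utility transformer 2 stuck=occurs → all inputs occur → occurs.
Data center power outage [OR]: Bus B fails=not, Bus A unavailable=occurs → at least one input occurs → occurs.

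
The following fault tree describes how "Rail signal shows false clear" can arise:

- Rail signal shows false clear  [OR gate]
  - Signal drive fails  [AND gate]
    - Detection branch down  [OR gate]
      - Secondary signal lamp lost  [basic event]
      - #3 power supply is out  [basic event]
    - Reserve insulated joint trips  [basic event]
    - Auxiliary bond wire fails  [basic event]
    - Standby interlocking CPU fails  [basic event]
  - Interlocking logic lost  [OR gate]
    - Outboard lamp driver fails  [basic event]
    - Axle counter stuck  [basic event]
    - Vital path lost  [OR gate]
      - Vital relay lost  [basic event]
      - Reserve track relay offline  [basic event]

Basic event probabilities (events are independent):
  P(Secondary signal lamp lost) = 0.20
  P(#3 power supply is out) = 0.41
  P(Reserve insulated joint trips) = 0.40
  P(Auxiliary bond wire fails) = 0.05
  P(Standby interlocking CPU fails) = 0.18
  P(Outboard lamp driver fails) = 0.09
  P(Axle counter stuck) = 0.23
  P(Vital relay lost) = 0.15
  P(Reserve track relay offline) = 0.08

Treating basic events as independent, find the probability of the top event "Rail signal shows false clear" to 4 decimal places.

P(Detection branch down) [OR] = 1 − (1−0.20) × (1−0.41) = 0.528000
P(Signal drive fails) [AND] = 0.528000 × 0.40 × 0.05 × 0.18 = 0.001901
P(Vital path lost) [OR] = 1 − (1−0.15) × (1−0.08) = 0.218000
P(Interlocking logic lost) [OR] = 1 − (1−0.09) × (1−0.23) × (1−0.218000) = 0.452053
P(Rail signal shows false clear) [OR] = 1 − (1−0.001901) × (1−0.452053) = 0.453095
Rounded to 4 decimal places: P(Rail signal shows false clear) ≈ 0.4531.

0.4531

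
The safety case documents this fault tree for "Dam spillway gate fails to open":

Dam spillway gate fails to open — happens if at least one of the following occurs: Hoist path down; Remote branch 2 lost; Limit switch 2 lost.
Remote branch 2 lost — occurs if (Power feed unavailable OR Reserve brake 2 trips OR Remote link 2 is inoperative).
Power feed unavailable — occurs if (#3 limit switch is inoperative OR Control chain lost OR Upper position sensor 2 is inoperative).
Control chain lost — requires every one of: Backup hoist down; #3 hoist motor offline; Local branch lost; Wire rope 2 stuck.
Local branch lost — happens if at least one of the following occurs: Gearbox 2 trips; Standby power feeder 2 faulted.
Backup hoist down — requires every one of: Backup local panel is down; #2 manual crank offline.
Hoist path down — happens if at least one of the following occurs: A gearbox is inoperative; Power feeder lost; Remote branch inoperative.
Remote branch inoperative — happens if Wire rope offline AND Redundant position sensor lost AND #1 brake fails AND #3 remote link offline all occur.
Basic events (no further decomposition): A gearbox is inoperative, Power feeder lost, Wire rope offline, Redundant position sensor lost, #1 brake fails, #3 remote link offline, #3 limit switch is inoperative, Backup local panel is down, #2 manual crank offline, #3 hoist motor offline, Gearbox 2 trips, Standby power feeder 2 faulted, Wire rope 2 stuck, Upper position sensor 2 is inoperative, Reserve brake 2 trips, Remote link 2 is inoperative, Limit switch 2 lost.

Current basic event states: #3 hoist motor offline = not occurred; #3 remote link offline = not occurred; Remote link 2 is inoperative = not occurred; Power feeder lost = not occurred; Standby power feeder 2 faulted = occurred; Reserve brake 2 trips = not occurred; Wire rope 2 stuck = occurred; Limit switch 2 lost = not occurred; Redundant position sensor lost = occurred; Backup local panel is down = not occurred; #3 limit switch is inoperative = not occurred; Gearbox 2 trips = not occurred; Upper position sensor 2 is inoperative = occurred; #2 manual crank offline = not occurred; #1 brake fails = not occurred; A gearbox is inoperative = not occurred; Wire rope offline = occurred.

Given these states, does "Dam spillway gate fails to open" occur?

Yes

Remote branch inoperative [AND]: Wire rope offline=occurs, Redundant position sensor lost=occurs, #1 brake fails=not, #3 remote link offline=not → not all inputs occur → does not occur.
Hoist path down [OR]: A gearbox is inoperative=not, Power feeder lost=not, Remote branch inoperative=not → no input occurs → does not occur.
Backup hoist down [AND]: Backup local panel is down=not, #2 manual crank offline=not → not all inputs occur → does not occur.
Local branch lost [OR]: Gearbox 2 trips=not, Standby power feeder 2 faulted=occurs → at least one input occurs → occurs.
Control chain lost [AND]: Backup hoist down=not, #3 hoist motor offline=not, Local branch lost=occurs, Wire rope 2 stuck=occurs → not all inputs occur → does not occur.
Power feed unavailable [OR]: #3 limit switch is inoperative=not, Control chain lost=not, Upper position sensor 2 is inoperative=occurs → at least one input occurs → occurs.
Remote branch 2 lost [OR]: Power feed unavailable=occurs, Reserve brake 2 trips=not, Remote link 2 is inoperative=not → at least one input occurs → occurs.
Dam spillway gate fails to open [OR]: Hoist path down=not, Remote branch 2 lost=occurs, Limit switch 2 lost=not → at least one input occurs → occurs.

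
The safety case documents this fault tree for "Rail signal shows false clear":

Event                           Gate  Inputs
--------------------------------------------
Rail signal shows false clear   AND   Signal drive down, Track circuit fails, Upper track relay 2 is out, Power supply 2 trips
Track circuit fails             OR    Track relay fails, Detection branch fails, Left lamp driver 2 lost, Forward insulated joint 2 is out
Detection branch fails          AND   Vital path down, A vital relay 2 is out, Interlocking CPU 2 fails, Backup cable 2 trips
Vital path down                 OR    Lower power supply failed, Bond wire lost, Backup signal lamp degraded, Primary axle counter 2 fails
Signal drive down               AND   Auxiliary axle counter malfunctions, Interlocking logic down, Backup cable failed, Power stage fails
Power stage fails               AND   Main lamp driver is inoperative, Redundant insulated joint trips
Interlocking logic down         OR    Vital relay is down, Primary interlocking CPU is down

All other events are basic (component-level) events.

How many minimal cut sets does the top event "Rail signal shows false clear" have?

14

Interlocking logic down [OR]: union of children's cut sets → 2 cut set(s).
Power stage fails [AND]: one cut set from each child combined → 1 × 1 = 1 cut set(s).
Signal drive down [AND]: one cut set from each child combined → 1 × 2 × 1 × 1 = 2 cut set(s).
Vital path down [OR]: union of children's cut sets → 4 cut set(s).
Detection branch fails [AND]: one cut set from each child combined → 4 × 1 × 1 × 1 = 4 cut set(s).
Track circuit fails [OR]: union of children's cut sets → 7 cut set(s).
Rail signal shows false clear [AND]: one cut set from each child combined → 2 × 7 × 1 × 1 = 14 cut set(s).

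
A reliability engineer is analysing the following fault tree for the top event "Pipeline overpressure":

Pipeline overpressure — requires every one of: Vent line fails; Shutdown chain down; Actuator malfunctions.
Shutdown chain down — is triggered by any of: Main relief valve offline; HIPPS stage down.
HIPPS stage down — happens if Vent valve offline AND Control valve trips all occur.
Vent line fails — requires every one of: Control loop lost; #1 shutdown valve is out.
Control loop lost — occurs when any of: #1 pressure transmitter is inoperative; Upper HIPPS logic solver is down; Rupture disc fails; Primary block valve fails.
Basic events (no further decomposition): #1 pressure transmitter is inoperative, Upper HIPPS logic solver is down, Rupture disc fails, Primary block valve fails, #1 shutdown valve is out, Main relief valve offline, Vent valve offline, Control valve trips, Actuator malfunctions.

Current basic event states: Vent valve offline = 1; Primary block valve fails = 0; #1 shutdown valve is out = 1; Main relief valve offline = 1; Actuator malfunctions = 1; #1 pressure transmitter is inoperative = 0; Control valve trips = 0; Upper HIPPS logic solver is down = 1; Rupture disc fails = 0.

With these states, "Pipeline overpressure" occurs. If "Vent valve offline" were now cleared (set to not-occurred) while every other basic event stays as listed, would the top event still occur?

Yes

Counterfactual: set "Vent valve offline" to not occurred.
Control loop lost [OR]: #1 pressure transmitter is inoperative=not, Upper HIPPS logic solver is down=occurs, Rupture disc fails=not, Primary block valve fails=not → at least one input occurs → occurs.
Vent line fails [AND]: Control loop lost=occurs, #1 shutdown valve is out=occurs → all inputs occur → occurs.
HIPPS stage down [AND]: Vent valve offline=not, Control valve trips=not → not all inputs occur → does not occur.
Shutdown chain down [OR]: Main relief valve offline=occurs, HIPPS stage down=not → at least one input occurs → occurs.
Pipeline overpressure [AND]: Vent line fails=occurs, Shutdown chain down=occurs, Actuator malfunctions=occurs → all inputs occur → occurs.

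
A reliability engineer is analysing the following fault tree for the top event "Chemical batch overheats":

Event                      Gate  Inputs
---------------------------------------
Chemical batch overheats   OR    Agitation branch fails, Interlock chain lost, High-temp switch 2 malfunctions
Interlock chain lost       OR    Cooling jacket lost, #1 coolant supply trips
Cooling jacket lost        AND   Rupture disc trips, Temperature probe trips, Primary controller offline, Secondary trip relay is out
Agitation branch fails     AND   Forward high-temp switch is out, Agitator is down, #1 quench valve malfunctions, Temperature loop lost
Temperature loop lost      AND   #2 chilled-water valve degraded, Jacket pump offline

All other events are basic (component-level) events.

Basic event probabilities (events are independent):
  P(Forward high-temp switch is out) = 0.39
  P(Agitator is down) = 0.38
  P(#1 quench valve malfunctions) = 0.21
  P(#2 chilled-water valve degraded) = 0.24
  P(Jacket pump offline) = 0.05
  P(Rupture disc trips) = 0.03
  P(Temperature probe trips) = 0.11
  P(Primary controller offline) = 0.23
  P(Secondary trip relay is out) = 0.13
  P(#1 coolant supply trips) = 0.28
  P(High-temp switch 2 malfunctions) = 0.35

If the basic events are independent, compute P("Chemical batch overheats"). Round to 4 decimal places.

0.5322

P(Temperature loop lost) [AND] = 0.24 × 0.05 = 0.012000
P(Agitation branch fails) [AND] = 0.39 × 0.38 × 0.21 × 0.012000 = 0.000373
P(Cooling jacket lost) [AND] = 0.03 × 0.11 × 0.23 × 0.13 = 0.000099
P(Interlock chain lost) [OR] = 1 − (1−0.000099) × (1−0.28) = 0.280071
P(Chemical batch overheats) [OR] = 1 − (1−0.000373) × (1−0.280071) × (1−0.35) = 0.532221
Rounded to 4 decimal places: P(Chemical batch overheats) ≈ 0.5322.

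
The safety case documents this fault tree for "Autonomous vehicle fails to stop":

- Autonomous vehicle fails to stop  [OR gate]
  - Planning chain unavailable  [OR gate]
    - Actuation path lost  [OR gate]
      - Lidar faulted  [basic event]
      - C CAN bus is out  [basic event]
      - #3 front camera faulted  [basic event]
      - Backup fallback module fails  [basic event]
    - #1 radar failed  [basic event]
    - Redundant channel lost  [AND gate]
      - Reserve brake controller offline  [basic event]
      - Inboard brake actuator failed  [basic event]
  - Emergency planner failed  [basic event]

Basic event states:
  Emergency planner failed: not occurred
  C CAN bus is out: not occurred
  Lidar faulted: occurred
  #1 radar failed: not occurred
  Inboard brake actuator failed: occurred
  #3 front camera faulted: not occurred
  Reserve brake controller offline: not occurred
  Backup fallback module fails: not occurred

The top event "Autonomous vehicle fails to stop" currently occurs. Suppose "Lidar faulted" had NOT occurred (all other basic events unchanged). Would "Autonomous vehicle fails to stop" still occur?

No

Counterfactual: set "Lidar faulted" to not occurred.
Actuation path lost [OR]: Lidar faulted=not, C CAN bus is out=not, #3 front camera faulted=not, Backup fallback module fails=not → no input occurs → does not occur.
Redundant channel lost [AND]: Reserve brake controller offline=not, Inboard brake actuator failed=occurs → not all inputs occur → does not occur.
Planning chain unavailable [OR]: Actuation path lost=not, #1 radar failed=not, Redundant channel lost=not → no input occurs → does not occur.
Autonomous vehicle fails to stop [OR]: Planning chain unavailable=not, Emergency planner failed=not → no input occurs → does not occur.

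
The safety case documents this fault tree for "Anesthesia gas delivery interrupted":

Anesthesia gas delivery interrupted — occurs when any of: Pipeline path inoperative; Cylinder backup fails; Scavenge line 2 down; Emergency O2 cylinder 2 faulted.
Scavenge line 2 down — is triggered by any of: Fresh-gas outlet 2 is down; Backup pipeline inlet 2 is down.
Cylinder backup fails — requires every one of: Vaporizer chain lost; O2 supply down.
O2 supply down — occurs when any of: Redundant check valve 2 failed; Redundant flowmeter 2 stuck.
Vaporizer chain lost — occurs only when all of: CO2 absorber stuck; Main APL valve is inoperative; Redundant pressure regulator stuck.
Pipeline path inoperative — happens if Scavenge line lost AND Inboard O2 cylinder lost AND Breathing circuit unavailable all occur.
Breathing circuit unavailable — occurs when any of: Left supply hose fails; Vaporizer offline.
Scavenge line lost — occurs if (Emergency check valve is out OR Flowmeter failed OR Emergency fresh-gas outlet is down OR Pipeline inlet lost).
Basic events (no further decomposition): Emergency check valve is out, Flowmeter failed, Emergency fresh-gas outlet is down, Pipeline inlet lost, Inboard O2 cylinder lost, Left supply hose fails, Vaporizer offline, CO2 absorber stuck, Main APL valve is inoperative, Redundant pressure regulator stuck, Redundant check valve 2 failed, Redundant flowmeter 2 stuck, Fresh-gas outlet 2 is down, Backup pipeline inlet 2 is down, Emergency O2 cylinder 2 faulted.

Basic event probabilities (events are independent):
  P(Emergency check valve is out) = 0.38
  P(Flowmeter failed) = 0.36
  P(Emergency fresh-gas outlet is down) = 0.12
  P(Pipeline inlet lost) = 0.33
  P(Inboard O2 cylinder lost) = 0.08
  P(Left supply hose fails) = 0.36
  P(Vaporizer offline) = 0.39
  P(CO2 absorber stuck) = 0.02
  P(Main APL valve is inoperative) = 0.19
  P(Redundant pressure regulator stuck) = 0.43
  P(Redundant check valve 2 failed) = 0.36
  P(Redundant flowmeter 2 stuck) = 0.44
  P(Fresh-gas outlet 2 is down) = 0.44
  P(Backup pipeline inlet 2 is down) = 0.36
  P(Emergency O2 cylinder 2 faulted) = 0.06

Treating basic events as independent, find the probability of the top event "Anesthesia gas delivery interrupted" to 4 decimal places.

0.6760

P(Scavenge line lost) [OR] = 1 − (1−0.38) × (1−0.36) × (1−0.12) × (1−0.33) = 0.766047
P(Breathing circuit unavailable) [OR] = 1 − (1−0.36) × (1−0.39) = 0.609600
P(Pipeline path inoperative) [AND] = 0.766047 × 0.08 × 0.609600 = 0.037359
P(Vaporizer chain lost) [AND] = 0.02 × 0.19 × 0.43 = 0.001634
P(O2 supply down) [OR] = 1 − (1−0.36) × (1−0.44) = 0.641600
P(Cylinder backup fails) [AND] = 0.001634 × 0.641600 = 0.001048
P(Scavenge line 2 down) [OR] = 1 − (1−0.44) × (1−0.36) = 0.641600
P(Anesthesia gas delivery interrupted) [OR] = 1 − (1−0.037359) × (1−0.001048) × (1−0.641600) × (1−0.06) = 0.676030
Rounded to 4 decimal places: P(Anesthesia gas delivery interrupted) ≈ 0.6760.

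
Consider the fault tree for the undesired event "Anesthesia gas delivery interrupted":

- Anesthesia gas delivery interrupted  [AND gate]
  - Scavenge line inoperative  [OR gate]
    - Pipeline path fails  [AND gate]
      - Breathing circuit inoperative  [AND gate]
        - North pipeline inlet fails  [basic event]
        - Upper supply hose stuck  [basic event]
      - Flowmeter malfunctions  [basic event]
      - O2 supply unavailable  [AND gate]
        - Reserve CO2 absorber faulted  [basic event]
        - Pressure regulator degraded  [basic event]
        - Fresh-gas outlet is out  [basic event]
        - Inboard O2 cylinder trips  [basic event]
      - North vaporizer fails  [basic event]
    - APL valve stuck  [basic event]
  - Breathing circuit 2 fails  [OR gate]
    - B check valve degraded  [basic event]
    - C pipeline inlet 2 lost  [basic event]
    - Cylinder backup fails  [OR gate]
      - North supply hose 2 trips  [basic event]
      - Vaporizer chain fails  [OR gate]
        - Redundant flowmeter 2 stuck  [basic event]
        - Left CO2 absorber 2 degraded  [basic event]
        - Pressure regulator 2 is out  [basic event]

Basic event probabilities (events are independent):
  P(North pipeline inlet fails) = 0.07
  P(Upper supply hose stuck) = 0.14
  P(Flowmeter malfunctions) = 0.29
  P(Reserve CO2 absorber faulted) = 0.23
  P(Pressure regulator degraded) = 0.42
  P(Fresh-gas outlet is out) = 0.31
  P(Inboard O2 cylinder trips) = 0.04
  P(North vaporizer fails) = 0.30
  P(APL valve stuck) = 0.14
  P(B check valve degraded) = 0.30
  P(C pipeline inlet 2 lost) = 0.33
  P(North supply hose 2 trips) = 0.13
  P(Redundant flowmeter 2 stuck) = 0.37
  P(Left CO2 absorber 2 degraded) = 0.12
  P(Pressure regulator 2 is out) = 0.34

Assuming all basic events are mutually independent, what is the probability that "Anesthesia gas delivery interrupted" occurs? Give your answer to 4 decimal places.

P(Breathing circuit inoperative) [AND] = 0.07 × 0.14 = 0.009800
P(O2 supply unavailable) [AND] = 0.23 × 0.42 × 0.31 × 0.04 = 0.001198
P(Pipeline path fails) [AND] = 0.009800 × 0.29 × 0.001198 × 0.30 = 0.000001
P(Scavenge line inoperative) [OR] = 1 − (1−0.000001) × (1−0.14) = 0.140001
P(Vaporizer chain fails) [OR] = 1 − (1−0.37) × (1−0.12) × (1−0.34) = 0.634096
P(Cylinder backup fails) [OR] = 1 − (1−0.13) × (1−0.634096) = 0.681664
P(Breathing circuit 2 fails) [OR] = 1 − (1−0.30) × (1−0.33) × (1−0.681664) = 0.850700
P(Anesthesia gas delivery interrupted) [AND] = 0.140001 × 0.850700 = 0.119099
Rounded to 4 decimal places: P(Anesthesia gas delivery interrupted) ≈ 0.1191.

0.1191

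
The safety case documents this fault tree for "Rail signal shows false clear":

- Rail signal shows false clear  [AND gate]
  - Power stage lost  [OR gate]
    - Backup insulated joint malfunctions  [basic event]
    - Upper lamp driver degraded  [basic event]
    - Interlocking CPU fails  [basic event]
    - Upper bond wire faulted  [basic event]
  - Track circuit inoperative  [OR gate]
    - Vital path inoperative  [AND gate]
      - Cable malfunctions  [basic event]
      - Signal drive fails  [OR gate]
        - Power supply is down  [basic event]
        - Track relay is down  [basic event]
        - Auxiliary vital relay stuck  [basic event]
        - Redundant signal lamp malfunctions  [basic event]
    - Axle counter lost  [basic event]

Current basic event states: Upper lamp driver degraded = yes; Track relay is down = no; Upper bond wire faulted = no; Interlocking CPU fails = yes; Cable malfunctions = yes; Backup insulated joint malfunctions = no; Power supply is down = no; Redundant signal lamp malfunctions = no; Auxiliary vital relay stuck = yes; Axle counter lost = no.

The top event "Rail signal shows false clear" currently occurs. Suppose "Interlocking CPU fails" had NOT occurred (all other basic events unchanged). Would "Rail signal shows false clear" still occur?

Counterfactual: set "Interlocking CPU fails" to not occurred.
Power stage lost [OR]: Backup insulated joint malfunctions=not, Upper lamp driver degraded=occurs, Interlocking CPU fails=not, Upper bond wire faulted=not → at least one input occurs → occurs.
Signal drive fails [OR]: Power supply is down=not, Track relay is down=not, Auxiliary vital relay stuck=occurs, Redundant signal lamp malfunctions=not → at least one input occurs → occurs.
Vital path inoperative [AND]: Cable malfunctions=occurs, Signal drive fails=occurs → all inputs occur → occurs.
Track circuit inoperative [OR]: Vital path inoperative=occurs, Axle counter lost=not → at least one input occurs → occurs.
Rail signal shows false clear [AND]: Power stage lost=occurs, Track circuit inoperative=occurs → all inputs occur → occurs.

Yes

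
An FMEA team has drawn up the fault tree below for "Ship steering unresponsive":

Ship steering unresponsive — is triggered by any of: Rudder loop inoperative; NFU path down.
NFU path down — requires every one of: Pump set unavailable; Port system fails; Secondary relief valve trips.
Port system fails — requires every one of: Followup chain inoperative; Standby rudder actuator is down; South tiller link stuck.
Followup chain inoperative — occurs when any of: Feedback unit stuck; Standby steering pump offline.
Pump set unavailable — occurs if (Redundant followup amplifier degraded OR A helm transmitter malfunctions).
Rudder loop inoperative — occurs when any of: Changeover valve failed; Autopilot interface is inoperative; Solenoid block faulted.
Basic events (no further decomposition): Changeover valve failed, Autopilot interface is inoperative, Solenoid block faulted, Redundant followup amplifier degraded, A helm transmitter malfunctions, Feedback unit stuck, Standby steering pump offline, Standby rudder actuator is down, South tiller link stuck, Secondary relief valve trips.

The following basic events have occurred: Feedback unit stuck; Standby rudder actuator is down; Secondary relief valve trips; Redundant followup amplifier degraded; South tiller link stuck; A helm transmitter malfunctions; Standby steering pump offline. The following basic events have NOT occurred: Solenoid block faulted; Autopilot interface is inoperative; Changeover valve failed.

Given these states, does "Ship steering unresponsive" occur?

Yes

Rudder loop inoperative [OR]: Changeover valve failed=not, Autopilot interface is inoperative=not, Solenoid block faulted=not → no input occurs → does not occur.
Pump set unavailable [OR]: Redundant followup amplifier degraded=occurs, A helm transmitter malfunctions=occurs → at least one input occurs → occurs.
Followup chain inoperative [OR]: Feedback unit stuck=occurs, Standby steering pump offline=occurs → at least one input occurs → occurs.
Port system fails [AND]: Followup chain inoperative=occurs, Standby rudder actuator is down=occurs, South tiller link stuck=occurs → all inputs occur → occurs.
NFU path down [AND]: Pump set unavailable=occurs, Port system fails=occurs, Secondary relief valve trips=occurs → all inputs occur → occurs.
Ship steering unresponsive [OR]: Rudder loop inoperative=not, NFU path down=occurs → at least one input occurs → occurs.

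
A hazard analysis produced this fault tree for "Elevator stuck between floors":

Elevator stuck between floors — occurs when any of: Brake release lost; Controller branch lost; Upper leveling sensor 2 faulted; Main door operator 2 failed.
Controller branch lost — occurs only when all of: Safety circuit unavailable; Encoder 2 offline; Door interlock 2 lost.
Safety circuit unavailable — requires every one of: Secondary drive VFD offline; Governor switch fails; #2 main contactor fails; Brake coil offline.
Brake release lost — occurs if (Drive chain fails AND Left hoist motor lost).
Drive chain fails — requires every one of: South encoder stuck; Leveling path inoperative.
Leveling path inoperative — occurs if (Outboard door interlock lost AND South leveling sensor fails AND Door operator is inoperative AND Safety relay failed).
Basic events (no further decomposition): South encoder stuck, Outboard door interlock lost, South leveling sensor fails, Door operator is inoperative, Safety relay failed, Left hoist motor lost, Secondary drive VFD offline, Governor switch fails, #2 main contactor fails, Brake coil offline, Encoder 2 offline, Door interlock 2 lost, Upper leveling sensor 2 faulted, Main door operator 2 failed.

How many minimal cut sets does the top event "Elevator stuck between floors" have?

Leveling path inoperative [AND]: one cut set from each child combined → 1 × 1 × 1 × 1 = 1 cut set(s).
Drive chain fails [AND]: one cut set from each child combined → 1 × 1 = 1 cut set(s).
Brake release lost [AND]: one cut set from each child combined → 1 × 1 = 1 cut set(s).
Safety circuit unavailable [AND]: one cut set from each child combined → 1 × 1 × 1 × 1 = 1 cut set(s).
Controller branch lost [AND]: one cut set from each child combined → 1 × 1 × 1 = 1 cut set(s).
Elevator stuck between floors [OR]: union of children's cut sets → 4 cut set(s).
Minimal cut sets: {Door operator is inoperative, Left hoist motor lost, Outboard door interlock lost, Safety relay failed, South encoder stuck, South leveling sensor fails}; {#2 main contactor fails, Brake coil offline, Door interlock 2 lost, Encoder 2 offline, Governor switch fails, Secondary drive VFD offline}; {Upper leveling sensor 2 faulted}; {Main door operator 2 failed}.

4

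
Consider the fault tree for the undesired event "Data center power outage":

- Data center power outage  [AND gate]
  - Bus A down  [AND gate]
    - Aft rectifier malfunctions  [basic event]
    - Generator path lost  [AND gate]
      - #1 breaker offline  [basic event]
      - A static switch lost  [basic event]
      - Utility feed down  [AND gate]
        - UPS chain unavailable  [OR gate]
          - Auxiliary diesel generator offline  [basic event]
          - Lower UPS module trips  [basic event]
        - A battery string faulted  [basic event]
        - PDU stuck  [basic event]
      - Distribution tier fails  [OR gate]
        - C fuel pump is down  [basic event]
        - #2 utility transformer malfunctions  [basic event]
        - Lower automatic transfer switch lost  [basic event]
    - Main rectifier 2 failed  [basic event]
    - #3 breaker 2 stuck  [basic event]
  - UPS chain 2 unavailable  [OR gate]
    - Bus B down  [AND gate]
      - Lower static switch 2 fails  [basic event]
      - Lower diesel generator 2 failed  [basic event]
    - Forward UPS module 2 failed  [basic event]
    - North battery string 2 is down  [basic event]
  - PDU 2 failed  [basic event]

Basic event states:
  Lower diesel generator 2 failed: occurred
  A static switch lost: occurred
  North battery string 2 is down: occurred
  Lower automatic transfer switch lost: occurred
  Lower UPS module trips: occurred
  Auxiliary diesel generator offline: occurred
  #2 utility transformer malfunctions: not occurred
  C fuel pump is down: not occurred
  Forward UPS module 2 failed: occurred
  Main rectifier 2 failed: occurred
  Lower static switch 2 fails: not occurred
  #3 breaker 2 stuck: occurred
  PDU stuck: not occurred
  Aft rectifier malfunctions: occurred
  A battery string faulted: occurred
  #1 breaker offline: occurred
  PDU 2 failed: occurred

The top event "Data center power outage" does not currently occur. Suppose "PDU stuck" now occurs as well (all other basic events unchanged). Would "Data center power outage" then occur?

Yes

Counterfactual: set "PDU stuck" to occurred.
UPS chain unavailable [OR]: Auxiliary diesel generator offline=occurs, Lower UPS module trips=occurs → at least one input occurs → occurs.
Utility feed down [AND]: UPS chain unavailable=occurs, A battery string faulted=occurs, PDU stuck=occurs → all inputs occur → occurs.
Distribution tier fails [OR]: C fuel pump is down=not, #2 utility transformer malfunctions=not, Lower automatic transfer switch lost=occurs → at least one input occurs → occurs.
Generator path lost [AND]: #1 breaker offline=occurs, A static switch lost=occurs, Utility feed down=occurs, Distribution tier fails=occurs → all inputs occur → occurs.
Bus A down [AND]: Aft rectifier malfunctions=occurs, Generator path lost=occurs, Main rectifier 2 failed=occurs, #3 breaker 2 stuck=occurs → all inputs occur → occurs.
Bus B down [AND]: Lower static switch 2 fails=not, Lower diesel generator 2 failed=occurs → not all inputs occur → does not occur.
UPS chain 2 unavailable [OR]: Bus B down=not, Forward UPS module 2 failed=occurs, North battery string 2 is down=occurs → at least one input occurs → occurs.
Data center power outage [AND]: Bus A down=occurs, UPS chain 2 unavailable=occurs, PDU 2 failed=occurs → all inputs occur → occurs.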